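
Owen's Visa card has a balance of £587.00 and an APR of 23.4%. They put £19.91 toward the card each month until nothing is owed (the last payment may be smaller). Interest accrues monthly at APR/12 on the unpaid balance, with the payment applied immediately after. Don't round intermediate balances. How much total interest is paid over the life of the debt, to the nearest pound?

Monthly rate r = 23.4%/12 = 1.95% = 0.0195.
Payoff takes n = ⌈−ln(1 − rB₀/P)/ln(1+r)⌉ = ⌈44.296⌉ = 45 payments; the last is £5.93.
Total paid = 44·£19.91 + £5.93 = £881.97.
Total interest = total paid − principal = £881.97 − £587.00 = £294.97.

£295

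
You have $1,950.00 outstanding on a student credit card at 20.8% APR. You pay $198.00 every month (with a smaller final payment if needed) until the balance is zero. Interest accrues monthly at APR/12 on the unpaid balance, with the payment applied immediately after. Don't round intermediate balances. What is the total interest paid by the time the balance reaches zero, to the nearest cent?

Monthly rate r = 20.8%/12 = 1.73333% = 0.0173333.
Payoff takes n = ⌈−ln(1 − rB₀/P)/ln(1+r)⌉ = ⌈10.892⌉ = 11 payments; the last is $176.83.
Total paid = 10·$198.00 + $176.83 = $2,156.83.
Total interest = total paid − principal = $2,156.83 − $1,950.00 = $206.83.

$206.83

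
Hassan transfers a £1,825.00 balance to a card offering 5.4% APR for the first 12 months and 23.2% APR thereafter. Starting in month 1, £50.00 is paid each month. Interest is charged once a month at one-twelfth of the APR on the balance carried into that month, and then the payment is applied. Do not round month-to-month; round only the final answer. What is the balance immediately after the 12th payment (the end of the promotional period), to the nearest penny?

£1,310.95

Promo months 1–12 at r₀ = 5.4%/12 = 0.0045; months 13+ at r₁ = 23.2%/12 = 0.0193333.
After month 12: iterate B ← B·(1+r₀) − £50.00 for 12 months → £1,310.95.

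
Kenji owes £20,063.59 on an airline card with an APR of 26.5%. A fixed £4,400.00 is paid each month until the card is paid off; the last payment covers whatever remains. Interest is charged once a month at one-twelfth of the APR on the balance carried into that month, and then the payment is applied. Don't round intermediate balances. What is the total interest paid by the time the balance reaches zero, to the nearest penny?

£1,322.02

Monthly rate r = 26.5%/12 = 2.20833% = 0.0220833.
Payoff takes n = ⌈−ln(1 − rB₀/P)/ln(1+r)⌉ = ⌈4.859⌉ = 5 payments; the last is £3,785.61.
Total paid = 4·£4,400.00 + £3,785.61 = £21,385.61.
Total interest = total paid − principal = £21,385.61 − £20,063.59 = £1,322.02.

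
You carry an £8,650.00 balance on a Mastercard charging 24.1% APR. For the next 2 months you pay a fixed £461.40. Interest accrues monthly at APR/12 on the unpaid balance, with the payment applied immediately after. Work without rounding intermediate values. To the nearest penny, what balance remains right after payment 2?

£8,068.86

Monthly rate r = 24.1%/12 = 2.00833% = 0.0200833.
Each month: B ← B·(1+r) − £461.40.
Month 1: interest £173.72; balance after payment £8,362.32.
Month 2: interest £167.94; balance after payment £8,068.86.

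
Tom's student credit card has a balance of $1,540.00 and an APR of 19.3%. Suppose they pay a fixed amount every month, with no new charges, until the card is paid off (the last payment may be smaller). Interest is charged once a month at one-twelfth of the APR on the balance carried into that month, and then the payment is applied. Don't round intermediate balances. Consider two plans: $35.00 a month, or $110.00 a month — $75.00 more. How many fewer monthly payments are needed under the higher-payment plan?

62 fewer payments

Monthly rate r = 19.3%/12 = 1.60833% = 0.0160833.
At $35.00/mo: n = ⌈−ln(1 − rB₀/P)/ln(1+r)⌉ = 78 payments (last $2.87); total interest = total paid − $1,540.00 = $1,157.87.
At $110.00/mo: 16 payments (last $108.78); total interest $218.78.
Payments saved = 78 − 16 = 62.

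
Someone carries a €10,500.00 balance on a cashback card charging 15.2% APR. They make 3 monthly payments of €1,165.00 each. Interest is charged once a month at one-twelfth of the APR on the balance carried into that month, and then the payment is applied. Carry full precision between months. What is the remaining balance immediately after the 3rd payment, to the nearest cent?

Monthly rate r = 15.2%/12 = 1.26667% = 0.0126667.
Each month: B ← B·(1+r) − €1,165.00.
Month 1: interest €133.00; balance after payment €9,468.00.
Month 2: interest €119.93; balance after payment €8,422.93.
Month 3: interest €106.69; balance after payment €7,364.62.

€7,364.62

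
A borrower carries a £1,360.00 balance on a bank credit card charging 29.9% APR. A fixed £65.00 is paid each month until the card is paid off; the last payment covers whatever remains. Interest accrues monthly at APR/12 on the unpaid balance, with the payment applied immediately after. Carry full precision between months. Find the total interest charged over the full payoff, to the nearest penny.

£585.85

Monthly rate r = 29.9%/12 = 2.49167% = 0.0249167.
Payoff takes n = ⌈−ln(1 − rB₀/P)/ln(1+r)⌉ = ⌈29.935⌉ = 30 payments; the last is £60.85.
Total paid = 29·£65.00 + £60.85 = £1,945.85.
Total interest = total paid − principal = £1,945.85 − £1,360.00 = £585.85.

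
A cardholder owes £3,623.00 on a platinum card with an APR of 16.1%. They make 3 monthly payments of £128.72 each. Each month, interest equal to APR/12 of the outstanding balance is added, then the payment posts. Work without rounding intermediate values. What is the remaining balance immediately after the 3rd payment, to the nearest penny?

Monthly rate r = 16.1%/12 = 1.34167% = 0.0134167.
Each month: B ← B·(1+r) − £128.72.
Month 1: interest £48.61; balance after payment £3,542.89.
Month 2: interest £47.53; balance after payment £3,461.70.
Month 3: interest £46.44; balance after payment £3,379.43.

£3,379.43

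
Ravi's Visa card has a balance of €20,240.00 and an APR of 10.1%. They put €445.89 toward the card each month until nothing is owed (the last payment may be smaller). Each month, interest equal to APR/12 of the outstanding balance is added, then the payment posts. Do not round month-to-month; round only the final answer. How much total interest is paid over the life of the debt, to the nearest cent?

€5,368.20

Monthly rate r = 10.1%/12 = 0.841667% = 0.00841667.
Payoff takes n = ⌈−ln(1 − rB₀/P)/ln(1+r)⌉ = ⌈57.431⌉ = 58 payments; the last is €192.47.
Total paid = 57·€445.89 + €192.47 = €25,608.20.
Total interest = total paid − principal = €25,608.20 − €20,240.00 = €5,368.20.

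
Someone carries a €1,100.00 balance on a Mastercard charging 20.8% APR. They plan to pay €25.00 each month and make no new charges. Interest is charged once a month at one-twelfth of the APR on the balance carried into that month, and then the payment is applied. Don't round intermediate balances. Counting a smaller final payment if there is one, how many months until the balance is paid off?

84 months

Monthly rate r = 20.8%/12 = 1.73333% = 0.0173333.
Recurrence: B ← B·(1+r) − €25.00.
Month 1: interest €19.07; balance after payment €1,094.07.
Month 2: interest €18.96; balance after payment €1,088.03.
Closed form: n = −ln(1 − rB₀/P)/ln(1+r) = −ln(0.23733)/ln(1.01733) ≈ 83.695, so the balance reaches zero during payment 84.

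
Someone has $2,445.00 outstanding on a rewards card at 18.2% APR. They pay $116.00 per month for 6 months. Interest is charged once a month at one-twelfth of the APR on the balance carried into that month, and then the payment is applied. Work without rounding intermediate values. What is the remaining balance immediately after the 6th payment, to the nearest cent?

Monthly rate r = 18.2%/12 = 1.51667% = 0.0151667.
Each month: B ← B·(1+r) − $116.00.
Month 1: interest $37.08; balance after payment $2,366.08.
Month 2: interest $35.89; balance after payment $2,285.97.
Month 3: interest $34.67; balance after payment $2,204.64.
Month 4: interest $33.44; balance after payment $2,122.08.
Month 5: interest $32.18; balance after payment $2,038.26.
Month 6: interest $30.91; balance after payment $1,953.17.

$1,953.17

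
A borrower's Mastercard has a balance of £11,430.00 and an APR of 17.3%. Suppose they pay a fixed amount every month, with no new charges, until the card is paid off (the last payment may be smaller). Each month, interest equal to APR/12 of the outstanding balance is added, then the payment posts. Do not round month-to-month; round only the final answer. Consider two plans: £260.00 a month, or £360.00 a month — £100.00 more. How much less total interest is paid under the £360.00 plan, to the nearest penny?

£2,854.28

Monthly rate r = 17.3%/12 = 1.44167% = 0.0144167.
At £260.00/mo: n = ⌈−ln(1 − rB₀/P)/ln(1+r)⌉ = 71 payments (last £46.71); total interest = total paid − £11,430.00 = £6,816.71.
At £360.00/mo: 43 payments (last £272.43); total interest £3,962.43.
Interest saved = £6,816.71 − £3,962.43 = £2,854.28.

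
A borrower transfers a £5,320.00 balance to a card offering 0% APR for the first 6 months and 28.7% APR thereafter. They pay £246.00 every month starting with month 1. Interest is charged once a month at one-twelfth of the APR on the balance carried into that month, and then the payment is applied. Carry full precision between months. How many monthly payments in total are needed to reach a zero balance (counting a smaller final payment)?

26 months

Promo months 1–6 at r₀ = 0%/12 = 0; months 7+ at r₁ = 28.7%/12 = 0.0239167.
After month 6 (no interest yet): B = £5,320.00 − 6·£246.00 = £3,844.00.
Then at r₁ with £246.00/mo: n₂ = −ln(1 − r₁·B/P)/ln(1+r₁) ≈ 19.80 → 20 more payments.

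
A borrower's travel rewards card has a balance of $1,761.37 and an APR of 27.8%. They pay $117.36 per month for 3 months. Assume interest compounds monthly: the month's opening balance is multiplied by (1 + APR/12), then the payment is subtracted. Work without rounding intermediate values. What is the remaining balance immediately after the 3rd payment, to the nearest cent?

Monthly rate r = 27.8%/12 = 2.31667% = 0.0231667.
Each month: B ← B·(1+r) − $117.36.
Month 1: interest $40.81; balance after payment $1,684.82.
Month 2: interest $39.03; balance after payment $1,606.49.
Month 3: interest $37.22; balance after payment $1,526.34.

$1,526.34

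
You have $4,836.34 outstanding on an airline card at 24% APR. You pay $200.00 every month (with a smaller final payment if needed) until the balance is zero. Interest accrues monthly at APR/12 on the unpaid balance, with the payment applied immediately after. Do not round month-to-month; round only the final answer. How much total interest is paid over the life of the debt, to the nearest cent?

Monthly rate r = 24%/12 = 2% = 0.02.
Payoff takes n = ⌈−ln(1 − rB₀/P)/ln(1+r)⌉ = ⌈33.376⌉ = 34 payments; the last is $75.74.
Total paid = 33·$200.00 + $75.74 = $6,675.74.
Total interest = total paid − principal = $6,675.74 − $4,836.34 = $1,839.40.

$1,839.40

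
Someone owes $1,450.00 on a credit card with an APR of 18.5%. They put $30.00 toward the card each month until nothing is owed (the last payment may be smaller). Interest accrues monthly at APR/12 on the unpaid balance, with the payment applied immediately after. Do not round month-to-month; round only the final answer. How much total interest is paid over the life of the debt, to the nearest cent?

$1,230.69

Monthly rate r = 18.5%/12 = 1.54167% = 0.0154167.
Payoff takes n = ⌈−ln(1 − rB₀/P)/ln(1+r)⌉ = ⌈89.354⌉ = 90 payments; the last is $10.69.
Total paid = 89·$30.00 + $10.69 = $2,680.69.
Total interest = total paid − principal = $2,680.69 − $1,450.00 = $1,230.69.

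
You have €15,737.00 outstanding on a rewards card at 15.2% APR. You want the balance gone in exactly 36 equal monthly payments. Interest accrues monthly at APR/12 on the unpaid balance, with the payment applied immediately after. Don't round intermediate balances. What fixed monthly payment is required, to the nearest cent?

€547.07

Monthly rate r = 15.2%/12 = 1.26667% = 0.0126667.
Level-payment amortization: P = B₀·r / (1 − (1+r)^(−n)) = 15737.00·0.0126667 / (1 − 1.01267^(−36)).
Denominator 1 − (1+r)^(−36) = 0.364368419.
P = 199.335 / 0.364368419 ≈ 547.07.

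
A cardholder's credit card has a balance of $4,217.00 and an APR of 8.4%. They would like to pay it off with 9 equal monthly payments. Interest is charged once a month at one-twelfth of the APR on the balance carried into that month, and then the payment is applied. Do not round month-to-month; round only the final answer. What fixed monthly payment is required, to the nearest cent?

Monthly rate r = 8.4%/12 = 0.7% = 0.007.
Level-payment amortization: P = B₀·r / (1 − (1+r)^(−n)) = 4217.00·0.007 / (1 − 1.007^(−9)).
Denominator 1 − (1+r)^(−9) = 0.0608504278.
P = 29.519 / 0.0608504278 ≈ 485.11.

$485.11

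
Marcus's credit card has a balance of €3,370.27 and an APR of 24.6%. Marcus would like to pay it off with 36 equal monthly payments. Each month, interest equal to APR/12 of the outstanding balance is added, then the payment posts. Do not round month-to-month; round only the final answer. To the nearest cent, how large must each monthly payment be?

€133.29

Monthly rate r = 24.6%/12 = 2.05% = 0.0205.
Level-payment amortization: P = B₀·r / (1 − (1+r)^(−n)) = 3370.27·0.0205 / (1 − 1.0205^(−36)).
Denominator 1 − (1+r)^(−36) = 0.518349879.
P = 69.0905 / 0.518349879 ≈ 133.29.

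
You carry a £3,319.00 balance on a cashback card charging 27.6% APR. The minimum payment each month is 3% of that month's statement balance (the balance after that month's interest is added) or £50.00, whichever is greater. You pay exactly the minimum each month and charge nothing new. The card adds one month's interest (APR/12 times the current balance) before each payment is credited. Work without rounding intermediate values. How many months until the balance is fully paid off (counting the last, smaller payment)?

154 months

Monthly rate r = 27.6%/12 = 2.3% = 0.023.
While 3% of the post-interest balance exceeds £50.00, each month B ← (B·(1+r))·(1 − 0.03), i.e. B shrinks by the factor (1+r)·0.97 = 0.99231.
This holds for months 1–93. Entering month 94 the balance is £1,618.87; 3% of the post-interest balance is now below £50.00, so the flat £50.00 minimum applies from here.
From month 94 a fixed £50.00 at rate r clears £1,618.87 in 61 more payments. Total: 93 + 61 = 154 months.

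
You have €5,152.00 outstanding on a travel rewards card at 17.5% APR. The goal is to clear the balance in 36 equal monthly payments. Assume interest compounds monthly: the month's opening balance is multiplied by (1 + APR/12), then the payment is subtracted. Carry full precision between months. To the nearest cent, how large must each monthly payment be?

Monthly rate r = 17.5%/12 = 1.45833% = 0.0145833.
Level-payment amortization: P = B₀·r / (1 − (1+r)^(−n)) = 5152.00·0.0145833 / (1 − 1.01458^(−36)).
Denominator 1 − (1+r)^(−36) = 0.406197609.
P = 75.1333 / 0.406197609 ≈ 184.97.

€184.97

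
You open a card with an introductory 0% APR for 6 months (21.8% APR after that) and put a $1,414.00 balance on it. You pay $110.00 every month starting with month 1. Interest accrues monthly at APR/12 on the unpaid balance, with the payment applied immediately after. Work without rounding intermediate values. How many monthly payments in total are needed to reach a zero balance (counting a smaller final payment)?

Promo months 1–6 at r₀ = 0%/12 = 0; months 7+ at r₁ = 21.8%/12 = 0.0181667.
After month 6 (no interest yet): B = $1,414.00 − 6·$110.00 = $754.00.
Then at r₁ with $110.00/mo: n₂ = −ln(1 − r₁·B/P)/ln(1+r₁) ≈ 7.39 → 8 more payments.

14 months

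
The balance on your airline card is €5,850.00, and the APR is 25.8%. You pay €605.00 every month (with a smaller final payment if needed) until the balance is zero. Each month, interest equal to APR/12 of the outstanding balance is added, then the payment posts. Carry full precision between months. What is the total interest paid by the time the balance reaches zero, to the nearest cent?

€778.67

Monthly rate r = 25.8%/12 = 2.15% = 0.0215.
Payoff takes n = ⌈−ln(1 − rB₀/P)/ln(1+r)⌉ = ⌈10.956⌉ = 11 payments; the last is €578.67.
Total paid = 10·€605.00 + €578.67 = €6,628.67.
Total interest = total paid − principal = €6,628.67 − €5,850.00 = €778.67.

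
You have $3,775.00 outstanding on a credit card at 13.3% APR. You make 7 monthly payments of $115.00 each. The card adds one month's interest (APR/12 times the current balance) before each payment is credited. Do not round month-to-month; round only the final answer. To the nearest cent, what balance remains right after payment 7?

Monthly rate r = 13.3%/12 = 1.10833% = 0.0110833.
Each month: B ← B·(1+r) − $115.00.
Month 1: interest $41.84; balance after payment $3,701.84.
Month 2: interest $41.03; balance after payment $3,627.87.
Month 3: interest $40.21; balance after payment $3,553.08.
Month 4: interest $39.38; balance after payment $3,477.46.
Month 5: interest $38.54; balance after payment $3,401.00.
Month 6: interest $37.69; balance after payment $3,323.69.
Month 7: interest $36.84; balance after payment $3,245.53.

$3,245.53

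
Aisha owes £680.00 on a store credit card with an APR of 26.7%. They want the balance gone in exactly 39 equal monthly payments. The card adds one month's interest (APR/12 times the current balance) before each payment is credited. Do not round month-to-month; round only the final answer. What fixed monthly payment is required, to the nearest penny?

Monthly rate r = 26.7%/12 = 2.225% = 0.02225.
Level-payment amortization: P = B₀·r / (1 − (1+r)^(−n)) = 680.00·0.02225 / (1 − 1.02225^(−39)).
Denominator 1 − (1+r)^(−39) = 0.57609128.
P = 15.13 / 0.57609128 ≈ 26.26.

£26.26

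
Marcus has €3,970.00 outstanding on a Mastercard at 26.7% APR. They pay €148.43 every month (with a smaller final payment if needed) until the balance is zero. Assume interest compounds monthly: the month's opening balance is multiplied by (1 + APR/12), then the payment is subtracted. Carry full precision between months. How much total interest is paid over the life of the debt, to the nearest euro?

Monthly rate r = 26.7%/12 = 2.225% = 0.02225.
Payoff takes n = ⌈−ln(1 − rB₀/P)/ln(1+r)⌉ = ⌈41.086⌉ = 42 payments; the last is €12.92.
Total paid = 41·€148.43 + €12.92 = €6,098.55.
Total interest = total paid − principal = €6,098.55 − €3,970.00 = €2,128.55.

€2,129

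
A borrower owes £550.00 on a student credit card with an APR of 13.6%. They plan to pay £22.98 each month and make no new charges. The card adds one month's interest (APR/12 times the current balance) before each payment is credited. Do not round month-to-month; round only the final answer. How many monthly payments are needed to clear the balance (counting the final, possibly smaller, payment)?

Monthly rate r = 13.6%/12 = 1.13333% = 0.0113333.
Recurrence: B ← B·(1+r) − £22.98.
Month 1: interest £6.23; balance after payment £533.25.
Month 2: interest £6.04; balance after payment £516.32.
Closed form: n = −ln(1 − rB₀/P)/ln(1+r) = −ln(0.72875)/ln(1.01133) ≈ 28.078, so the balance reaches zero during payment 29.

29 payments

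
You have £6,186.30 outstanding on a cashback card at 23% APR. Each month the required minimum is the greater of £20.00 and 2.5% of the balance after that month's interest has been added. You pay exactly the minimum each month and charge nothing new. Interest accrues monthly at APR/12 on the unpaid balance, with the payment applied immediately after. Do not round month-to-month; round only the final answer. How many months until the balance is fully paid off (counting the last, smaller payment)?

Monthly rate r = 23%/12 = 1.91667% = 0.0191667.
While 2.5% of the post-interest balance exceeds £20.00, each month B ← (B·(1+r))·(1 − 0.025), i.e. B shrinks by the factor (1+r)·0.975 = 0.99369.
This holds for months 1–327. Entering month 328 the balance is £780.05; 2.5% of the post-interest balance is now below £20.00, so the flat £20.00 minimum applies from here.
From month 328 a fixed £20.00 at rate r clears £780.05 in 73 more payments. Total: 327 + 73 = 400 months.

400 months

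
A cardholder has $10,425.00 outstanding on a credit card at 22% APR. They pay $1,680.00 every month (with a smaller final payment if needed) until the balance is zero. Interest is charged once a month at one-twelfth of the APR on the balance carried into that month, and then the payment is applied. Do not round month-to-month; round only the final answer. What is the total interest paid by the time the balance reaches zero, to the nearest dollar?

Monthly rate r = 22%/12 = 1.83333% = 0.0183333.
Payoff takes n = ⌈−ln(1 − rB₀/P)/ln(1+r)⌉ = ⌈6.648⌉ = 7 payments; the last is $1,091.82.
Total paid = 6·$1,680.00 + $1,091.82 = $11,171.82.
Total interest = total paid − principal = $11,171.82 − $10,425.00 = $746.82.

$747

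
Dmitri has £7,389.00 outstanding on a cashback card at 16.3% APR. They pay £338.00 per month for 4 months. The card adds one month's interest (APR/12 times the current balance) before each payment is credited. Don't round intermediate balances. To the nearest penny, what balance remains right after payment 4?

Monthly rate r = 16.3%/12 = 1.35833% = 0.0135833.
Each month: B ← B·(1+r) − £338.00.
Month 1: interest £100.37; balance after payment £7,151.37.
Month 2: interest £97.14; balance after payment £6,910.51.
Month 3: interest £93.87; balance after payment £6,666.37.
Month 4: interest £90.55; balance after payment £6,418.93.

£6,418.93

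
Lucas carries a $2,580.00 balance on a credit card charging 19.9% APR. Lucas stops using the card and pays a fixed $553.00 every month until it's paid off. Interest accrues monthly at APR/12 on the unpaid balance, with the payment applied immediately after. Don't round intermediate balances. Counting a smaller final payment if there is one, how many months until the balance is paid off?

Monthly rate r = 19.9%/12 = 1.65833% = 0.0165833.
Recurrence: B ← B·(1+r) − $553.00.
Month 1: interest $42.78; balance after payment $2,069.78.
Month 2: interest $34.32; balance after payment $1,551.11.
Month 3: interest $25.72; balance after payment $1,023.83.
Month 4: interest $16.98; balance after payment $487.81.
Month 5: interest $8.09; balance after payment $0.00.

5 payments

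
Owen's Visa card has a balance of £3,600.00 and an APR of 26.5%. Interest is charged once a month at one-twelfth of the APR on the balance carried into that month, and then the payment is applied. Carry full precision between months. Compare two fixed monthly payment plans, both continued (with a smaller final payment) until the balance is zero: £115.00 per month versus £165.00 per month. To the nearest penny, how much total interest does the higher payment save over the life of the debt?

£1,222.17

Monthly rate r = 26.5%/12 = 2.20833% = 0.0220833.
At £115.00/mo: n = ⌈−ln(1 − rB₀/P)/ln(1+r)⌉ = 54 payments (last £93.48); total interest = total paid − £3,600.00 = £2,588.48.
At £165.00/mo: 31 payments (last £16.31); total interest £1,366.31.
Interest saved = £2,588.48 − £1,366.31 = £1,222.17.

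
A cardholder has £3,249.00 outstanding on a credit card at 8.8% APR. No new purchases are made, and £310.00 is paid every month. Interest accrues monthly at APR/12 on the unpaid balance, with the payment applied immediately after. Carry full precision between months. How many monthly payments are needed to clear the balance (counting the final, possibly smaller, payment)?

Monthly rate r = 8.8%/12 = 0.733333% = 0.00733333.
Recurrence: B ← B·(1+r) − £310.00.
Month 1: interest £23.83; balance after payment £2,962.83.
Month 2: interest £21.73; balance after payment £2,674.55.
Closed form: n = −ln(1 − rB₀/P)/ln(1+r) = −ln(0.92314)/ln(1.00733) ≈ 10.945, so the balance reaches zero during payment 11.

11 months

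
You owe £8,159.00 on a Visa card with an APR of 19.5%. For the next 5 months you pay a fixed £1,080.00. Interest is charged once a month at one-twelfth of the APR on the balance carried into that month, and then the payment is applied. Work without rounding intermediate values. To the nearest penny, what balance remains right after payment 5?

Monthly rate r = 19.5%/12 = 1.625% = 0.01625.
Each month: B ← B·(1+r) − £1,080.00.
Month 1: interest £132.58; balance after payment £7,211.58.
Month 2: interest £117.19; balance after payment £6,248.77.
Month 3: interest £101.54; balance after payment £5,270.31.
Month 4: interest £85.64; balance after payment £4,275.96.
Month 5: interest £69.48; balance after payment £3,265.44.

£3,265.44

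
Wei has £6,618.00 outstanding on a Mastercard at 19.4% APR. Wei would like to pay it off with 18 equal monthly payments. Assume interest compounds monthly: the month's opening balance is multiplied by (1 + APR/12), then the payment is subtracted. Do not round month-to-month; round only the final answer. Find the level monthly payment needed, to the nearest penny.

Monthly rate r = 19.4%/12 = 1.61667% = 0.0161667.
Level-payment amortization: P = B₀·r / (1 − (1+r)^(−n)) = 6618.00·0.0161667 / (1 − 1.01617^(−18)).
Denominator 1 − (1+r)^(−18) = 0.250742677.
P = 106.991 / 0.250742677 ≈ 426.70.

£426.70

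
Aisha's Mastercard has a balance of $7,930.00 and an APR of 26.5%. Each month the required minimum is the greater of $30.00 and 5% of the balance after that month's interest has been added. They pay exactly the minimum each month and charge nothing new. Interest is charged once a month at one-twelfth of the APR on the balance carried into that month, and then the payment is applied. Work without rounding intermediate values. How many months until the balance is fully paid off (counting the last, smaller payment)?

Monthly rate r = 26.5%/12 = 2.20833% = 0.0220833.
While 5% of the post-interest balance exceeds $30.00, each month B ← (B·(1+r))·(1 − 0.05), i.e. B shrinks by the factor (1+r)·0.95 = 0.97098.
This holds for months 1–89. Entering month 90 the balance is $576.71; 5% of the post-interest balance is now below $30.00, so the flat $30.00 minimum applies from here.
From month 90 a fixed $30.00 at rate r clears $576.71 in 26 more payments. Total: 89 + 26 = 115 months.

115 months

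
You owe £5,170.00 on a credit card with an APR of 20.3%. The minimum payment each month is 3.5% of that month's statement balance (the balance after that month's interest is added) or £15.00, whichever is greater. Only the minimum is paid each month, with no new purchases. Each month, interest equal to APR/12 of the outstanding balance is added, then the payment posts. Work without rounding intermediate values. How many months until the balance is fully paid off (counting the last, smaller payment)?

Monthly rate r = 20.3%/12 = 1.69167% = 0.0169167.
While 3.5% of the post-interest balance exceeds £15.00, each month B ← (B·(1+r))·(1 − 0.035), i.e. B shrinks by the factor (1+r)·0.965 = 0.98132.
This holds for months 1–133. Entering month 134 the balance is £421.29; 3.5% of the post-interest balance is now below £15.00, so the flat £15.00 minimum applies from here.
From month 134 a fixed £15.00 at rate r clears £421.29 in 39 more payments. Total: 133 + 39 = 172 months.

172 months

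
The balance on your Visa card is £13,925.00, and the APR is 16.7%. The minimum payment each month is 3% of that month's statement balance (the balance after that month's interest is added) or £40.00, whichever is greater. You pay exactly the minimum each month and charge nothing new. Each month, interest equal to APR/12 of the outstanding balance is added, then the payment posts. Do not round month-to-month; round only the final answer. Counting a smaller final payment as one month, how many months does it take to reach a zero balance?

Monthly rate r = 16.7%/12 = 1.39167% = 0.0139167.
While 3% of the post-interest balance exceeds £40.00, each month B ← (B·(1+r))·(1 − 0.03), i.e. B shrinks by the factor (1+r)·0.97 = 0.9835.
This holds for months 1–142. Entering month 143 the balance is £1,311.30; 3% of the post-interest balance is now below £40.00, so the flat £40.00 minimum applies from here.
From month 143 a fixed £40.00 at rate r clears £1,311.30 in 45 more payments. Total: 142 + 45 = 187 months.

187 months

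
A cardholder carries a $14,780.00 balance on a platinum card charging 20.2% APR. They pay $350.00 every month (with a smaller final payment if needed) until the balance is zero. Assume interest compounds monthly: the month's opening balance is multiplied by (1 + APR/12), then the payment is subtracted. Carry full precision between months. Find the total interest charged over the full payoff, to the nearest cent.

Monthly rate r = 20.2%/12 = 1.68333% = 0.0168333.
Payoff takes n = ⌈−ln(1 − rB₀/P)/ln(1+r)⌉ = ⌈74.330⌉ = 75 payments; the last is $116.02.
Total paid = 74·$350.00 + $116.02 = $26,016.02.
Total interest = total paid − principal = $26,016.02 − $14,780.00 = $11,236.02.

$11,236.02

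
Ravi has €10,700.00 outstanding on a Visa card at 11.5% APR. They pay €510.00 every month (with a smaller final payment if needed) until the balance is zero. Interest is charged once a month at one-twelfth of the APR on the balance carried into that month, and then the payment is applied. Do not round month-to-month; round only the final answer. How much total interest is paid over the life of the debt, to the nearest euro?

€1,304

Monthly rate r = 11.5%/12 = 0.958333% = 0.00958333.
Payoff takes n = ⌈−ln(1 − rB₀/P)/ln(1+r)⌉ = ⌈23.535⌉ = 24 payments; the last is €273.57.
Total paid = 23·€510.00 + €273.57 = €12,003.57.
Total interest = total paid − principal = €12,003.57 − €10,700.00 = €1,303.57.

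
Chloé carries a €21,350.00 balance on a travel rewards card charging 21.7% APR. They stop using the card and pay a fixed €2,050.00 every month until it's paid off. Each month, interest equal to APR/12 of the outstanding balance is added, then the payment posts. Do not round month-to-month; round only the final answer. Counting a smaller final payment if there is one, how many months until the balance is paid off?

Monthly rate r = 21.7%/12 = 1.80833% = 0.0180833.
Recurrence: B ← B·(1+r) − €2,050.00.
Month 1: interest €386.08; balance after payment €19,686.08.
Month 2: interest €355.99; balance after payment €17,992.07.
Closed form: n = −ln(1 − rB₀/P)/ln(1+r) = −ln(0.81167)/ln(1.01808) ≈ 11.643, so the balance reaches zero during payment 12.

12 months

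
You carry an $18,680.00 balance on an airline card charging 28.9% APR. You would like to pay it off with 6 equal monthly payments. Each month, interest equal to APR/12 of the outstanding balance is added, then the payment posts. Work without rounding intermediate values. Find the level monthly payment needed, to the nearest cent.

$3,380.96

Monthly rate r = 28.9%/12 = 2.40833% = 0.0240833.
Level-payment amortization: P = B₀·r / (1 − (1+r)^(−n)) = 18680.00·0.0240833 / (1 − 1.02408^(−6)).
Denominator 1 − (1+r)^(−6) = 0.133061658.
P = 449.877 / 0.133061658 ≈ 3380.96.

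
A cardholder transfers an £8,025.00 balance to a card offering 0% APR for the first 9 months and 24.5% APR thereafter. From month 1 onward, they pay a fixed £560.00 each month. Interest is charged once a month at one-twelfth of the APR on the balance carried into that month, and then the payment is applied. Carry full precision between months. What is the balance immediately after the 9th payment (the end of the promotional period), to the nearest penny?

£2,985.00

Promo months 1–9 at r₀ = 0%/12 = 0; months 10+ at r₁ = 24.5%/12 = 0.0204167.
After month 9 (no interest yet): B = £8,025.00 − 9·£560.00 = £2,985.00.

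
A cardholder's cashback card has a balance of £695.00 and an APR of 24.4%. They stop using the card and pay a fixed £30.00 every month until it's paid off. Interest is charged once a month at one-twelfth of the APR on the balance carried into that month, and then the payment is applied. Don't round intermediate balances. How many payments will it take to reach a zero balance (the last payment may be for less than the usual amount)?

32 months

Monthly rate r = 24.4%/12 = 2.03333% = 0.0203333.
Recurrence: B ← B·(1+r) − £30.00.
Month 1: interest £14.13; balance after payment £679.13.
Month 2: interest £13.81; balance after payment £662.94.
Closed form: n = −ln(1 − rB₀/P)/ln(1+r) = −ln(0.52894)/ln(1.02033) ≈ 31.639, so the balance reaches zero during payment 32.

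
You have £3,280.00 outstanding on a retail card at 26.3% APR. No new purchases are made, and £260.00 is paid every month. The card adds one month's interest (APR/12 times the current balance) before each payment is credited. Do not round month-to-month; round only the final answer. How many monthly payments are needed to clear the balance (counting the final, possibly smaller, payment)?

Monthly rate r = 26.3%/12 = 2.19167% = 0.0219167.
Recurrence: B ← B·(1+r) − £260.00.
Month 1: interest £71.89; balance after payment £3,091.89.
Month 2: interest £67.76; balance after payment £2,899.65.
Closed form: n = −ln(1 − rB₀/P)/ln(1+r) = −ln(0.72351)/ln(1.02192) ≈ 14.928, so the balance reaches zero during payment 15.

15 payments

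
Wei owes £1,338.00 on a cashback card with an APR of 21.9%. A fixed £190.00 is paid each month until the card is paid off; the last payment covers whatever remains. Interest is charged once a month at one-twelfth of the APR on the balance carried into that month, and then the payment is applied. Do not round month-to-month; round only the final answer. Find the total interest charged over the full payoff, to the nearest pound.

Monthly rate r = 21.9%/12 = 1.825% = 0.01825.
Payoff takes n = ⌈−ln(1 − rB₀/P)/ln(1+r)⌉ = ⌈7.606⌉ = 8 payments; the last is £115.58.
Total paid = 7·£190.00 + £115.58 = £1,445.58.
Total interest = total paid − principal = £1,445.58 − £1,338.00 = £107.58.

£108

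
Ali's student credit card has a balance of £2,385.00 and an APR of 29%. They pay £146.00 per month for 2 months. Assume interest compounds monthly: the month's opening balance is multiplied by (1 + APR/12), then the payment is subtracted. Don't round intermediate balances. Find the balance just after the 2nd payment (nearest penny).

£2,206.14

Monthly rate r = 29%/12 = 2.41667% = 0.0241667.
Each month: B ← B·(1+r) − £146.00.
Month 1: interest £57.64; balance after payment £2,296.64.
Month 2: interest £55.50; balance after payment £2,206.14.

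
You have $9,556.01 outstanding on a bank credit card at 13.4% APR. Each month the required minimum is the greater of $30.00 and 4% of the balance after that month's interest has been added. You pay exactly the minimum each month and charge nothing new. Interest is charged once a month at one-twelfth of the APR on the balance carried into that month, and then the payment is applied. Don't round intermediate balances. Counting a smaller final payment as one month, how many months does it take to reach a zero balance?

Monthly rate r = 13.4%/12 = 1.11667% = 0.0111667.
While 4% of the post-interest balance exceeds $30.00, each month B ← (B·(1+r))·(1 − 0.04), i.e. B shrinks by the factor (1+r)·0.96 = 0.97072.
This holds for months 1–87. Entering month 88 the balance is $720.20; 4% of the post-interest balance is now below $30.00, so the flat $30.00 minimum applies from here.
From month 88 a fixed $30.00 at rate r clears $720.20 in 29 more payments. Total: 87 + 29 = 116 months.

116 months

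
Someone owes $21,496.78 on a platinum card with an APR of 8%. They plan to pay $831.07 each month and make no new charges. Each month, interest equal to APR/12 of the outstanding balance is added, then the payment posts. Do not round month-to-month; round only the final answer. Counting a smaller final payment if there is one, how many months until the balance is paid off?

29 payments

Monthly rate r = 8%/12 = 0.666667% = 0.00666667.
Recurrence: B ← B·(1+r) − $831.07.
Month 1: interest $143.31; balance after payment $20,809.02.
Month 2: interest $138.73; balance after payment $20,116.68.
Closed form: n = −ln(1 − rB₀/P)/ln(1+r) = −ln(0.82756)/ln(1.00667) ≈ 28.486, so the balance reaches zero during payment 29.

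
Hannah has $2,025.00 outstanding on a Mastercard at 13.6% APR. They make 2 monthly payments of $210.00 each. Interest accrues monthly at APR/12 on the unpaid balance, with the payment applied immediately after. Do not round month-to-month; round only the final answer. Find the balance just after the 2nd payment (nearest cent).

Monthly rate r = 13.6%/12 = 1.13333% = 0.0113333.
Each month: B ← B·(1+r) − $210.00.
Month 1: interest $22.95; balance after payment $1,837.95.
Month 2: interest $20.83; balance after payment $1,648.78.

$1,648.78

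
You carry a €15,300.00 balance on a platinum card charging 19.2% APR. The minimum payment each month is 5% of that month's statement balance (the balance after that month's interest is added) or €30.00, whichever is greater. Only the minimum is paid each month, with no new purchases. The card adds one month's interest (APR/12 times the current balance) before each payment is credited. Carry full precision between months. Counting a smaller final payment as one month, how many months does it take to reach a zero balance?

Monthly rate r = 19.2%/12 = 1.6% = 0.016.
While 5% of the post-interest balance exceeds €30.00, each month B ← (B·(1+r))·(1 − 0.05), i.e. B shrinks by the factor (1+r)·0.95 = 0.9652.
This holds for months 1–92. Entering month 93 the balance is €588.14; 5% of the post-interest balance is now below €30.00, so the flat €30.00 minimum applies from here.
From month 93 a fixed €30.00 at rate r clears €588.14 in 24 more payments. Total: 92 + 24 = 116 months.

116 months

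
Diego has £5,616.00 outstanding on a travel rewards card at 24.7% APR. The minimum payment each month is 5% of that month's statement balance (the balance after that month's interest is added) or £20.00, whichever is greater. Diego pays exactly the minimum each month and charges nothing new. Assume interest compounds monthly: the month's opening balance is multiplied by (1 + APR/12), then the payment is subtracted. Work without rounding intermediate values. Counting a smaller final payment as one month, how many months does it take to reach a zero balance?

112 months

Monthly rate r = 24.7%/12 = 2.05833% = 0.0205833.
While 5% of the post-interest balance exceeds £20.00, each month B ← (B·(1+r))·(1 − 0.05), i.e. B shrinks by the factor (1+r)·0.95 = 0.96955.
This holds for months 1–87. Entering month 88 the balance is £381.24; 5% of the post-interest balance is now below £20.00, so the flat £20.00 minimum applies from here.
From month 88 a fixed £20.00 at rate r clears £381.24 in 25 more payments. Total: 87 + 25 = 112 months.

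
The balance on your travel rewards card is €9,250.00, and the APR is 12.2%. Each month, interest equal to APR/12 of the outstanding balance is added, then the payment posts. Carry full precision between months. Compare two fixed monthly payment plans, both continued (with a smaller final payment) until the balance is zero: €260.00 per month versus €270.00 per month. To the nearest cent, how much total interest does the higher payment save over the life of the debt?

€110.58

Monthly rate r = 12.2%/12 = 1.01667% = 0.0101667.
At €260.00/mo: n = ⌈−ln(1 − rB₀/P)/ln(1+r)⌉ = 45 payments (last €99.79); total interest = total paid − €9,250.00 = €2,289.79.
At €270.00/mo: 43 payments (last €89.21); total interest €2,179.21.
Interest saved = €2,289.79 − €2,179.21 = €110.58.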